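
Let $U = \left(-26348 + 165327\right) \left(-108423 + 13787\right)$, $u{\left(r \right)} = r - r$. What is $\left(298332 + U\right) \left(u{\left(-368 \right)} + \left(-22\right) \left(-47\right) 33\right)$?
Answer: $-448776581042064$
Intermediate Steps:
$u{\left(r \right)} = 0$
$U = -13152416644$ ($U = 138979 \left(-94636\right) = -13152416644$)
$\left(298332 + U\right) \left(u{\left(-368 \right)} + \left(-22\right) \left(-47\right) 33\right) = \left(298332 - 13152416644\right) \left(0 + \left(-22\right) \left(-47\right) 33\right) = - 13152118312 \left(0 + 1034 \cdot 33\right) = - 13152118312 \left(0 + 34122\right) = \left(-13152118312\right) 34122 = -448776581042064$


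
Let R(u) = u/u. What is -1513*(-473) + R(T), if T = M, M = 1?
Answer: 715650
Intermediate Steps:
T = 1
R(u) = 1
-1513*(-473) + R(T) = -1513*(-473) + 1 = 715649 + 1 = 715650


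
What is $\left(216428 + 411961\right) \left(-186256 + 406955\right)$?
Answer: $138684823911$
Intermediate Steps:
$\left(216428 + 411961\right) \left(-186256 + 406955\right) = 628389 \cdot 220699 = 138684823911$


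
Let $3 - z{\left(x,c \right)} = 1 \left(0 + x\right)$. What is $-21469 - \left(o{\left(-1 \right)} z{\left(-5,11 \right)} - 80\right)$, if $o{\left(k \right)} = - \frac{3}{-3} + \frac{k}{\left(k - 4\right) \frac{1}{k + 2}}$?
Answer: $- \frac{106993}{5} \approx -21399.0$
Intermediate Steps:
$z{\left(x,c \right)} = 3 - x$ ($z{\left(x,c \right)} = 3 - 1 \left(0 + x\right) = 3 - 1 x = 3 - x$)
$o{\left(k \right)} = 1 + \frac{k \left(2 + k\right)}{-4 + k}$ ($o{\left(k \right)} = \left(-3\right) \left(- \frac{1}{3}\right) + \frac{k}{\left(-4 + k\right) \frac{1}{2 + k}} = 1 + \frac{k}{\frac{1}{2 + k} \left(-4 + k\right)} = 1 + k \frac{2 + k}{-4 + k} = 1 + \frac{k \left(2 + k\right)}{-4 + k}$)
$-21469 - \left(o{\left(-1 \right)} z{\left(-5,11 \right)} - 80\right) = -21469 - \left(\frac{-4 + \left(-1\right)^{2} + 3 \left(-1\right)}{-4 - 1} \left(3 - -5\right) - 80\right) = -21469 - \left(\frac{-4 + 1 - 3}{-5} \left(3 + 5\right) - 80\right) = -21469 - \left(\left(- \frac{1}{5}\right) \left(-6\right) 8 - 80\right) = -21469 - \left(\frac{6}{5} \cdot 8 - 80\right) = -21469 - \left(\frac{48}{5} - 80\right) = -21469 - - \frac{352}{5} = -21469 + \frac{352}{5} = - \frac{106993}{5}$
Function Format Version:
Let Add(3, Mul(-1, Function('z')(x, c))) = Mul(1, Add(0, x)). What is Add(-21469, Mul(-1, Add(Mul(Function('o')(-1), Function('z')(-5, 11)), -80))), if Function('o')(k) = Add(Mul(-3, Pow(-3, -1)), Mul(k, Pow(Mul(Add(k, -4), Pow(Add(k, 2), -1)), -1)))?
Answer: Rational(-106993, 5) ≈ -21399.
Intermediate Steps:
Function('z')(x, c) = Add(3, Mul(-1, x)) (Function('z')(x, c) = Add(3, Mul(-1, Mul(1, Add(0, x)))) = Add(3, Mul(-1, Mul(1, x))) = Add(3, Mul(-1, x)))
Function('o')(k) = Add(1, Mul(k, Pow(Add(-4, k), -1), Add(2, k))) (Function('o')(k) = Add(Mul(-3, Rational(-1, 3)), Mul(k, Pow(Mul(Add(-4, k), Pow(Add(2, k), -1)), -1))) = Add(1, Mul(k, Pow(Mul(Pow(Add(2, k), -1), Add(-4, k)), -1))) = Add(1, Mul(k, Mul(Pow(Add(-4, k), -1), Add(2, k)))) = Add(1, Mul(k, Pow(Add(-4, k), -1), Add(2, k))))
Add(-21469, Mul(-1, Add(Mul(Function('o')(-1), Function('z')(-5, 11)), -80))) = Add(-21469, Mul(-1, Add(Mul(Mul(Pow(Add(-4, -1), -1), Add(-4, Pow(-1, 2), Mul(3, -1))), Add(3, Mul(-1, -5))), -80))) = Add(-21469, Mul(-1, Add(Mul(Mul(Pow(-5, -1), Add(-4, 1, -3)), Add(3, 5)), -80))) = Add(-21469, Mul(-1, Add(Mul(Mul(Rational(-1, 5), -6), 8), -80))) = Add(-21469, Mul(-1, Add(Mul(Rational(6, 5), 8), -80))) = Add(-21469, Mul(-1, Add(Rational(48, 5), -80))) = Add(-21469, Mul(-1, Rational(-352, 5))) = Add(-21469, Rational(352, 5)) = Rational(-106993, 5)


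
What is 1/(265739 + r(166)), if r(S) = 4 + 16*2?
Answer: 1/265775 ≈ 3.7626e-6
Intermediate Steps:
r(S) = 36 (r(S) = 4 + 32 = 36)
1/(265739 + r(166)) = 1/(265739 + 36) = 1/265775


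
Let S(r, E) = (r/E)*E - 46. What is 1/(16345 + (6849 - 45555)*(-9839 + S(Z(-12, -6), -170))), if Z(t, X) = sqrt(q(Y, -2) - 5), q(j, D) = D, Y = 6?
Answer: 382625155/146402019725855077 + 38706*I*sqrt(7)/146402019725855077 ≈ 2.6135e-9 + 6.9949e-13*I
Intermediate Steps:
Z(t, X) = I*sqrt(7) (Z(t, X) = sqrt(-2 - 5) = sqrt(-7) = I*sqrt(7))
S(r, E) = -46 + r (S(r, E) = r - 46 = -46 + r)
1/(16345 + (6849 - 45555)*(-9839 + S(Z(-12, -6), -170))) = 1/(16345 + (6849 - 45555)*(-9839 + (-46 + I*sqrt(7)))) = 1/(16345 - 38706*(-9885 + I*sqrt(7))) = 1/(16345 + (382608810 - 38706*I*sqrt(7))) = 1/(382625155 - 38706*I*sqrt(7))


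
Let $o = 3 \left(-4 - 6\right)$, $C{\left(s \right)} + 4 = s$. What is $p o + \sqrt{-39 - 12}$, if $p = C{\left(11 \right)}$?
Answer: $-210 + i \sqrt{51} \approx -210.0 + 7.1414 i$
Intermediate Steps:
$C{\left(s \right)} = -4 + s$
$o = -30$ ($o = 3 \left(-10\right) = -30$)
$p = 7$ ($p = -4 + 11 = 7$)
$p o + \sqrt{-39 - 12} = 7 \left(-30\right) + \sqrt{-39 - 12} = -210 + \sqrt{-51} = -210 + i \sqrt{51}$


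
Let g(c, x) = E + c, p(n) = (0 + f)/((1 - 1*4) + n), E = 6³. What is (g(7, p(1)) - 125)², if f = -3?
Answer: 9604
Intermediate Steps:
E = 216
p(n) = -3/(-3 + n) (p(n) = (0 - 3)/((1 - 1*4) + n) = -3/((1 - 4) + n) = -3/(-3 + n))
g(c, x) = 216 + c
(g(7, p(1)) - 125)² = ((216 + 7) - 125)² = (223 - 125)² = 98² = 9604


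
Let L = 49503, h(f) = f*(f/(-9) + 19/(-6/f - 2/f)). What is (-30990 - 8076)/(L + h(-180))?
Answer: 13022/10349 ≈ 1.2583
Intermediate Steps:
h(f) = -179*f²/72 (h(f) = f*(f*(-⅑) + 19/((-8/f))) = f*(-f/9 + 19*(-f/8)) = f*(-f/9 - 19*f/8) = f*(-179*f/72) = -179*f²/72)
(-30990 - 8076)/(L + h(-180)) = (-30990 - 8076)/(49503 - 179/72*(-180)²) = -39066/(49503 - 179/72*32400) = -39066/(49503 - 80550) = -39066/(-31047) = -39066*(-1/31047) = 13022/10349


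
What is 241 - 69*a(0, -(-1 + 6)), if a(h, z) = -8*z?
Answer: -2519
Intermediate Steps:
241 - 69*a(0, -(-1 + 6)) = 241 - (-552)*(-(-1 + 6)) = 241 - (-552)*(-1*5) = 241 - (-552)*(-5) = 241 - 69*40 = 241 - 2760 = -2519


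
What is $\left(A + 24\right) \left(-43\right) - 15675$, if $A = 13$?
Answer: $-17266$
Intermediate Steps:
$\left(A + 24\right) \left(-43\right) - 15675 = \left(13 + 24\right) \left(-43\right) - 15675 = 37 \left(-43\right) - 15675 = -1591 - 15675 = -17266$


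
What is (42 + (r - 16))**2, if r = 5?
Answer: 961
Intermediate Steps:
(42 + (r - 16))**2 = (42 + (5 - 16))**2 = (42 - 11)**2 = 31**2 = 961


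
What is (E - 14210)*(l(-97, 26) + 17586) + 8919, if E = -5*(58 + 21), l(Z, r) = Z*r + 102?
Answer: -221490511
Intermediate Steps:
l(Z, r) = 102 + Z*r
E = -395 (E = -5*79 = -395)
(E - 14210)*(l(-97, 26) + 17586) + 8919 = (-395 - 14210)*((102 - 97*26) + 17586) + 8919 = -14605*((102 - 2522) + 17586) + 8919 = -14605*(-2420 + 17586) + 8919 = -14605*15166 + 8919 = -221499430 + 8919 = -221490511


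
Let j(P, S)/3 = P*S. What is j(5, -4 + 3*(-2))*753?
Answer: -112950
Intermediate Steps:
j(P, S) = 3*P*S (j(P, S) = 3*(P*S) = 3*P*S)
j(5, -4 + 3*(-2))*753 = (3*5*(-4 + 3*(-2)))*753 = (3*5*(-4 - 6))*753 = (3*5*(-10))*753 = -150*753 = -112950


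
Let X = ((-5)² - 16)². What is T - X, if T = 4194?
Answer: 4113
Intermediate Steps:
X = 81 (X = (25 - 16)² = 9² = 81)
T - X = 4194 - 1*81 = 4194 - 81 = 4113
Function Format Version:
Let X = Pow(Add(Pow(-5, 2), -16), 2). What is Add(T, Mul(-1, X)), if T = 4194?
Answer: 4113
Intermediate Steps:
X = 81 (X = Pow(Add(25, -16), 2) = Pow(9, 2) = 81)
Add(T, Mul(-1, X)) = Add(4194, Mul(-1, 81)) = Add(4194, -81) = 4113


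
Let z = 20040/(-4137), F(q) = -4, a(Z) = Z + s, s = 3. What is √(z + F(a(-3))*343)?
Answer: 2*I*√654565793/1379 ≈ 37.106*I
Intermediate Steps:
a(Z) = 3 + Z (a(Z) = Z + 3 = 3 + Z)
z = -6680/1379 (z = 20040*(-1/4137) = -6680/1379 ≈ -4.8441)
√(z + F(a(-3))*343) = √(-6680/1379 - 4*343) = √(-6680/1379 - 1372) = √(-1898668/1379) = 2*I*√654565793/1379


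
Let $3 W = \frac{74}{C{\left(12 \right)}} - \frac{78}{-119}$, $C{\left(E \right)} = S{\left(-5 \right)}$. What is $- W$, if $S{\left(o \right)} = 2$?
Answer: $- \frac{4481}{357} \approx -12.552$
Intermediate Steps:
$C{\left(E \right)} = 2$
$W = \frac{4481}{357}$ ($W = \frac{\frac{74}{2} - \frac{78}{-119}}{3} = \frac{74 \cdot \frac{1}{2} - - \frac{78}{119}}{3} = \frac{37 + \frac{78}{119}}{3} = \frac{1}{3} \cdot \frac{4481}{119} = \frac{4481}{357} \approx 12.552$)
$- W = \left(-1\right) \frac{4481}{357} = - \frac{4481}{357}$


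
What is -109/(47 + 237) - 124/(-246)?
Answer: 4201/34932 ≈ 0.12026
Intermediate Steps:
-109/(47 + 237) - 124/(-246) = -109/284 - 124*(-1/246) = -109*1/284 + 62/123 = -109/284 + 62/123 = 4201/34932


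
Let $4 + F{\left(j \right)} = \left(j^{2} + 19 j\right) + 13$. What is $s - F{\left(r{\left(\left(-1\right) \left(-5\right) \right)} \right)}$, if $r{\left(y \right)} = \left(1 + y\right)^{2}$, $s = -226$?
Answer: $-2215$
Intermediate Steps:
$F{\left(j \right)} = 9 + j^{2} + 19 j$ ($F{\left(j \right)} = -4 + \left(\left(j^{2} + 19 j\right) + 13\right) = -4 + \left(13 + j^{2} + 19 j\right) = 9 + j^{2} + 19 j$)
$s - F{\left(r{\left(\left(-1\right) \left(-5\right) \right)} \right)} = -226 - \left(9 + \left(\left(1 - -5\right)^{2}\right)^{2} + 19 \left(1 - -5\right)^{2}\right) = -226 - \left(9 + \left(\left(1 + 5\right)^{2}\right)^{2} + 19 \left(1 + 5\right)^{2}\right) = -226 - \left(9 + \left(6^{2}\right)^{2} + 19 \cdot 6^{2}\right) = -226 - \left(9 + 36^{2} + 19 \cdot 36\right) = -226 - \left(9 + 1296 + 684\right) = -226 - 1989 = -2215$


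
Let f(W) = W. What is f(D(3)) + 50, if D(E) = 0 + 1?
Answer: 51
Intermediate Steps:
D(E) = 1
f(D(3)) + 50 = 1 + 50 = 51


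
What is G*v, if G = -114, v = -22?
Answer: 2508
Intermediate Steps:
G*v = -114*(-22) = 2508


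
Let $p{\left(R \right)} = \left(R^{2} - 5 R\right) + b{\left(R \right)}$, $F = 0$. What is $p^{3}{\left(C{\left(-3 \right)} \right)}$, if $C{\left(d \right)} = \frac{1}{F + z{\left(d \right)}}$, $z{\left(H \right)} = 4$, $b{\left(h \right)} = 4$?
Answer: $\frac{91125}{4096} \approx 22.247$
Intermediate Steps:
$C{\left(d \right)} = \frac{1}{4}$ ($C{\left(d \right)} = \frac{1}{0 + 4} = \frac{1}{4}$)
$p{\left(R \right)} = 4 + R^{2} - 5 R$ ($p{\left(R \right)} = \left(R^{2} - 5 R\right) + 4 = 4 + R^{2} - 5 R$)
$p^{3}{\left(C{\left(-3 \right)} \right)} = \left(4 + \left(\frac{1}{4}\right)^{2} - \frac{5}{4}\right)^{3} = \left(4 + \frac{1}{16} - \frac{5}{4}\right)^{3} = \left(\frac{45}{16}\right)^{3} = \frac{91125}{4096}$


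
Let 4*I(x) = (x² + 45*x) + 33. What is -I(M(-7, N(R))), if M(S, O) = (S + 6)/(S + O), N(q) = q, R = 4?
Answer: -433/36 ≈ -12.028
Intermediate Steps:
M(S, O) = (6 + S)/(O + S)
I(x) = 33/4 + x²/4 + 45*x/4 (I(x) = ((x² + 45*x) + 33)/4 = (33 + x² + 45*x)/4 = 33/4 + x²/4 + 45*x/4)
-I(M(-7, N(R))) = -(33/4 + ((6 - 7)/(4 - 7))²/4 + 45*((6 - 7)/(4 - 7))/4) = -(33/4 + (-1/(-3))²/4 + 45*(-1/(-3))/4) = -(33/4 + (-⅓*(-1))²/4 + 45*(-⅓*(-1))/4) = -(33/4 + (⅓)²/4 + (45/4)*(⅓)) = -(33/4 + (¼)*(⅑) + 15/4) = -(33/4 + 1/36 + 15/4) = -1*433/36 = -433/36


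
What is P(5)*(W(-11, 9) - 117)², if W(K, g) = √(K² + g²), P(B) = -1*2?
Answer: -27782 + 468*√202 ≈ -21130.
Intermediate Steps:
P(B) = -2
P(5)*(W(-11, 9) - 117)² = -2*(√((-11)² + 9²) - 117)² = -2*(√(121 + 81) - 117)² = -2*(√202 - 117)² = -2*(-117 + √202)²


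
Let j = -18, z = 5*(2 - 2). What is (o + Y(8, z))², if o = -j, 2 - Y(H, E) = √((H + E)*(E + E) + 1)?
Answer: 361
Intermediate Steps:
z = 0 (z = 5*0 = 0)
Y(H, E) = 2 - √(1 + 2*E*(E + H)) (Y(H, E) = 2 - √((H + E)*(E + E) + 1) = 2 - √((E + H)*(2*E) + 1) = 2 - √(2*E*(E + H) + 1) = 2 - √(1 + 2*E*(E + H)))
o = 18 (o = -1*(-18) = 18)
(o + Y(8, z))² = (18 + (2 - √(1 + 2*0² + 2*0*8)))² = (18 + (2 - √(1 + 2*0 + 0)))² = (18 + (2 - √(1 + 0 + 0)))² = (18 + (2 - √1))² = (18 + (2 - 1*1))² = (18 + (2 - 1))² = (18 + 1)² = 19² = 361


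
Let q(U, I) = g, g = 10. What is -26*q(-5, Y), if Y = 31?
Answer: -260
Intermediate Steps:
q(U, I) = 10
-26*q(-5, Y) = -26*10 = -260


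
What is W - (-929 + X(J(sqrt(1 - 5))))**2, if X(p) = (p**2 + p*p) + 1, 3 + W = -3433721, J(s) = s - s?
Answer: -4294908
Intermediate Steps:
J(s) = 0
W = -3433724 (W = -3 - 3433721 = -3433724)
X(p) = 1 + 2*p**2 (X(p) = (p**2 + p**2) + 1 = 2*p**2 + 1 = 1 + 2*p**2)
W - (-929 + X(J(sqrt(1 - 5))))**2 = -3433724 - (-929 + (1 + 2*0**2))**2 = -3433724 - (-929 + (1 + 2*0))**2 = -3433724 - (-929 + (1 + 0))**2 = -3433724 - (-929 + 1)**2 = -3433724 - 1*(-928)**2 = -3433724 - 1*861184 = -3433724 - 861184 = -4294908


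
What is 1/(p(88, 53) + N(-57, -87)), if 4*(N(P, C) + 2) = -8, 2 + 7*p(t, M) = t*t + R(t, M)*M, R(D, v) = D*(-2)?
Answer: -7/1614 ≈ -0.0043371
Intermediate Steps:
R(D, v) = -2*D
p(t, M) = -2/7 + t²/7 - 2*M*t/7 (p(t, M) = -2/7 + (t*t + (-2*t)*M)/7 = -2/7 + (t² - 2*M*t)/7 = -2/7 + (t²/7 - 2*M*t/7) = -2/7 + t²/7 - 2*M*t/7)
N(P, C) = -4 (N(P, C) = -2 + (¼)*(-8) = -2 - 2 = -4)
1/(p(88, 53) + N(-57, -87)) = 1/((-2/7 + (⅐)*88² - 2/7*53*88) - 4) = 1/((-2/7 + (⅐)*7744 - 9328/7) - 4) = 1/((-2/7 + 7744/7 - 9328/7) - 4) = 1/(-1586/7 - 4) = 1/(-1614/7) = -7/1614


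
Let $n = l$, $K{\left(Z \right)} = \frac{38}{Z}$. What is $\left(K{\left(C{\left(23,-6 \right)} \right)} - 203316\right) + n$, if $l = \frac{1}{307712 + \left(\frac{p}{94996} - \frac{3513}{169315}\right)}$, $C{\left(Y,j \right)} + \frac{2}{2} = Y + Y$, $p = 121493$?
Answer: $- \frac{45282378380751892250014}{222720132484675215} \approx -2.0332 \cdot 10^{5}$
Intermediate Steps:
$C{\left(Y,j \right)} = -1 + 2 Y$ ($C{\left(Y,j \right)} = -1 + \left(Y + Y\right) = -1 + 2 Y$)
$l = \frac{16084247740}{4949336277437227}$ ($l = \frac{1}{307712 + \left(\frac{121493}{94996} - \frac{3513}{169315}\right)} = \frac{1}{307712 + \frac{20236866347}{16084247740}} = \frac{1}{\frac{4949336277437227}{16084247740}} = \frac{16084247740}{4949336277437227} \approx 3.2498 \cdot 10^{-6}$)
$n = \frac{16084247740}{4949336277437227} \approx 3.2498 \cdot 10^{-6}$
$\left(K{\left(C{\left(23,-6 \right)} \right)} - 203316\right) + n = \left(\frac{38}{-1 + 2 \cdot 23} - 203316\right) + \frac{16084247740}{4949336277437227} = \left(\frac{38}{-1 + 46} - 203316\right) + \frac{16084247740}{4949336277437227} = \left(\frac{38}{45} - 203316\right) + \frac{16084247740}{4949336277437227} = - \frac{9149182}{45} + \frac{16084247740}{4949336277437227} = - \frac{45282378380751892250014}{222720132484675215}$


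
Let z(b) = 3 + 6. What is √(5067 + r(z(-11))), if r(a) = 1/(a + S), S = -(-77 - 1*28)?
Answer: √65850846/114 ≈ 71.183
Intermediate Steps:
z(b) = 9
S = 105 (S = -(-77 - 28) = -1*(-105) = 105)
r(a) = 1/(105 + a) (r(a) = 1/(a + 105) = 1/(105 + a))
√(5067 + r(z(-11))) = √(5067 + 1/(105 + 9)) = √(5067 + 1/114) = √(577639/114) = √65850846/114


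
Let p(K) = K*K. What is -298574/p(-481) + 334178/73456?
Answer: 27691852257/8497426808 ≈ 3.2589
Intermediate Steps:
p(K) = K²
-298574/p(-481) + 334178/73456 = -298574/((-481)²) + 334178/73456 = -298574/231361 + 334178*(1/73456) = -298574*1/231361 + 167089/36728 = -298574/231361 + 167089/36728 = 27691852257/8497426808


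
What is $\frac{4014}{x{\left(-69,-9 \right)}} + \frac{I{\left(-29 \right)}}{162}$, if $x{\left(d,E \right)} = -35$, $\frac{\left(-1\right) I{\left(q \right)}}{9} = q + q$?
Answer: $- \frac{35111}{315} \approx -111.46$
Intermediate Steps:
$I{\left(q \right)} = - 18 q$ ($I{\left(q \right)} = - 9 \left(q + q\right) = - 9 \cdot 2 q = - 18 q$)
$\frac{4014}{x{\left(-69,-9 \right)}} + \frac{I{\left(-29 \right)}}{162} = \frac{4014}{-35} + \frac{\left(-18\right) \left(-29\right)}{162} = 4014 \left(- \frac{1}{35}\right) + 522 \cdot \frac{1}{162} = - \frac{4014}{35} + \frac{29}{9} = - \frac{35111}{315}$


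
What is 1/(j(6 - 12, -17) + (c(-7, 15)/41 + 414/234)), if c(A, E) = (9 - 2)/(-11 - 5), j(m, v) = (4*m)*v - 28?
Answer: 8528/3255637 ≈ 0.0026195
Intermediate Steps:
j(m, v) = -28 + 4*m*v (j(m, v) = 4*m*v - 28 = -28 + 4*m*v)
c(A, E) = -7/16 (c(A, E) = 7/(-16) = 7*(-1/16) = -7/16)
1/(j(6 - 12, -17) + (c(-7, 15)/41 + 414/234)) = 1/((-28 + 4*(6 - 12)*(-17)) + (-7/16/41 + 414/234)) = 1/((-28 + 4*(-6)*(-17)) + (-7/16*1/41 + 414*(1/234))) = 1/((-28 + 408) + (-7/656 + 23/13)) = 1/(380 + 14997/8528) = 1/(3255637/8528) = 8528/3255637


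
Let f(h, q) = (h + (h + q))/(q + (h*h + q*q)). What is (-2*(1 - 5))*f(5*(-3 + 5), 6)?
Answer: 104/71 ≈ 1.4648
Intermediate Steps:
f(h, q) = (q + 2*h)/(q + h² + q²) (f(h, q) = (q + 2*h)/(q + (h² + q²)) = (q + 2*h)/(q + h² + q²))
(-2*(1 - 5))*f(5*(-3 + 5), 6) = (-2*(1 - 5))*((6 + 2*(5*(-3 + 5)))/(6 + (5*(-3 + 5))² + 6²)) = (-2*(-4))*((6 + 2*(5*2))/(6 + (5*2)² + 36)) = 8*((6 + 2*10)/(6 + 10² + 36)) = 8*((6 + 20)/(6 + 100 + 36)) = 8*(26/142) = 8*((1/142)*26) = 8*(13/71) = 104/71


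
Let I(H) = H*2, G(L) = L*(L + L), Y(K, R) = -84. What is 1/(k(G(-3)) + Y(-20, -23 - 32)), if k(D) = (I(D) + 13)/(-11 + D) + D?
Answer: -1/59 ≈ -0.016949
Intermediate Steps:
G(L) = 2*L² (G(L) = L*(2*L) = 2*L²)
I(H) = 2*H
k(D) = D + (13 + 2*D)/(-11 + D) (k(D) = (2*D + 13)/(-11 + D) + D = (13 + 2*D)/(-11 + D) + D = D + (13 + 2*D)/(-11 + D))
1/(k(G(-3)) + Y(-20, -23 - 32)) = 1/((13 + (2*(-3)²)² - 18*(-3)²)/(-11 + 2*(-3)²) - 84) = 1/((13 + (2*9)² - 18*9)/(-11 + 2*9) - 84) = 1/((13 + 18² - 9*18)/(-11 + 18) - 84) = 1/((13 + 324 - 162)/7 - 84) = 1/((⅐)*175 - 84) = 1/(25 - 84) = 1/(-59) = -1/59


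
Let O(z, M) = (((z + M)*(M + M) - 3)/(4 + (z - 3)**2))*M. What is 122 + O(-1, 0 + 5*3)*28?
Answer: 8879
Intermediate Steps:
O(z, M) = M*(-3 + 2*M*(M + z))/(4 + (-3 + z)**2) (O(z, M) = (((M + z)*(2*M) - 3)/(4 + (-3 + z)**2))*M = ((2*M*(M + z) - 3)/(4 + (-3 + z)**2))*M = ((-3 + 2*M*(M + z))/(4 + (-3 + z)**2))*M = M*(-3 + 2*M*(M + z))/(4 + (-3 + z)**2))
122 + O(-1, 0 + 5*3)*28 = 122 + ((0 + 5*3)*(-3 + 2*(0 + 5*3)**2 + 2*(0 + 5*3)*(-1))/(4 + (-3 - 1)**2))*28 = 122 + ((0 + 15)*(-3 + 2*(0 + 15)**2 + 2*(0 + 15)*(-1))/(4 + (-4)**2))*28 = 122 + (15*(-3 + 2*15**2 + 2*15*(-1))/(4 + 16))*28 = 122 + (15*(-3 + 2*225 - 30)/20)*28 = 122 + (15*(1/20)*(-3 + 450 - 30))*28 = 122 + (15*(1/20)*417)*28 = 122 + (1251/4)*28 = 122 + 8757 = 8879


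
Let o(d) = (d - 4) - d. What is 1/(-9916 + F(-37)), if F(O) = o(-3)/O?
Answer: -37/366888 ≈ -0.00010085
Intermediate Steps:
o(d) = -4 (o(d) = (-4 + d) - d = -4)
F(O) = -4/O
1/(-9916 + F(-37)) = 1/(-9916 - 4/(-37)) = 1/(-9916 - 4*(-1/37)) = 1/(-9916 + 4/37) = 1/(-366888/37) = -37/366888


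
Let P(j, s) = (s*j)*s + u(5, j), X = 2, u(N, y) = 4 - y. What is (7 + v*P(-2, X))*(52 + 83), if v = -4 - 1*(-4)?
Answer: 945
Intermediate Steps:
v = 0 (v = -4 + 4 = 0)
P(j, s) = 4 - j + j*s² (P(j, s) = (s*j)*s + (4 - j) = (j*s)*s + (4 - j) = j*s² + (4 - j) = 4 - j + j*s²)
(7 + v*P(-2, X))*(52 + 83) = (7 + 0*(4 - 1*(-2) - 2*2²))*(52 + 83) = (7 + 0*(4 + 2 - 2*4))*135 = (7 + 0*(4 + 2 - 8))*135 = (7 + 0*(-2))*135 = (7 + 0)*135 = 7*135 = 945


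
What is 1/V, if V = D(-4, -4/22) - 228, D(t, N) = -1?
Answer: -1/229 ≈ -0.0043668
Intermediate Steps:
V = -229 (V = -1 - 228 = -229)
1/V = 1/(-229) = -1/229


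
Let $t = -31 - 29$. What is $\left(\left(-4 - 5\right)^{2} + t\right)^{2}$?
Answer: $441$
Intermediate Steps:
$t = -60$ ($t = -31 - 29 = -60$)
$\left(\left(-4 - 5\right)^{2} + t\right)^{2} = \left(\left(-4 - 5\right)^{2} - 60\right)^{2} = \left(\left(-9\right)^{2} - 60\right)^{2} = \left(81 - 60\right)^{2} = 21^{2} = 441$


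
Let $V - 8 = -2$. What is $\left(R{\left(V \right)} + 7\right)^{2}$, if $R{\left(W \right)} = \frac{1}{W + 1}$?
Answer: $\frac{2500}{49} \approx 51.02$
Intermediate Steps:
$V = 6$ ($V = 8 - 2 = 6$)
$R{\left(W \right)} = \frac{1}{1 + W}$
$\left(R{\left(V \right)} + 7\right)^{2} = \left(\frac{1}{1 + 6} + 7\right)^{2} = \left(\frac{1}{7} + 7\right)^{2} = \left(\frac{50}{7}\right)^{2} = \frac{2500}{49}$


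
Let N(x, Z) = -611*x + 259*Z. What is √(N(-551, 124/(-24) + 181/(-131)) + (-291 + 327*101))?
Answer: √227164193634/786 ≈ 606.38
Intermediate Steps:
√(N(-551, 124/(-24) + 181/(-131)) + (-291 + 327*101)) = √((-611*(-551) + 259*(124/(-24) + 181/(-131))) + (-291 + 327*101)) = √((336661 + 259*(124*(-1/24) + 181*(-1/131))) + (-291 + 33027)) = √((336661 + 259*(-31/6 - 181/131)) + 32736) = √((336661 + 259*(-5147/786)) + 32736) = √((336661 - 1333073/786) + 32736) = √(263282473/786 + 32736) = √(289012969/786) = √227164193634/786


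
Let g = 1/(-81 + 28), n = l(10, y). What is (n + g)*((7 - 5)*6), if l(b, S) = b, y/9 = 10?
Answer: 6348/53 ≈ 119.77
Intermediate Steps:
y = 90 (y = 9*10 = 90)
n = 10
g = -1/53 (g = 1/(-53) = -1/53 ≈ -0.018868)
(n + g)*((7 - 5)*6) = (10 - 1/53)*((7 - 5)*6) = 529*(2*6)/53 = (529/53)*12 = 6348/53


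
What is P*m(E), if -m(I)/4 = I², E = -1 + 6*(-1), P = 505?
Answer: -98980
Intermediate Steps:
E = -7 (E = -1 - 6 = -7)
m(I) = -4*I²
P*m(E) = 505*(-4*(-7)²) = 505*(-4*49) = 505*(-196) = -98980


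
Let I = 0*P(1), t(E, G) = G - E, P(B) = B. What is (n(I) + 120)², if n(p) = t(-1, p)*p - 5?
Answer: 13225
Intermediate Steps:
I = 0 (I = 0*1 = 0)
n(p) = -5 + p*(1 + p) (n(p) = (p - 1*(-1))*p - 5 = (p + 1)*p - 5 = (1 + p)*p - 5 = p*(1 + p) - 5 = -5 + p*(1 + p))
(n(I) + 120)² = ((-5 + 0*(1 + 0)) + 120)² = ((-5 + 0*1) + 120)² = ((-5 + 0) + 120)² = (-5 + 120)² = 115² = 13225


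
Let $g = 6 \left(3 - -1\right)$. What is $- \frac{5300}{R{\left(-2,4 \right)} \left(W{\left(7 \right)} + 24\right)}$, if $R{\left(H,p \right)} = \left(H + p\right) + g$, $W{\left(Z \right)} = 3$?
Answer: $- \frac{2650}{351} \approx -7.5499$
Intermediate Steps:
$g = 24$ ($g = 6 \left(3 + 1\right) = 6 \cdot 4 = 24$)
$R{\left(H,p \right)} = 24 + H + p$ ($R{\left(H,p \right)} = \left(H + p\right) + 24 = 24 + H + p$)
$- \frac{5300}{R{\left(-2,4 \right)} \left(W{\left(7 \right)} + 24\right)} = - \frac{5300}{\left(24 - 2 + 4\right) \left(3 + 24\right)} = - \frac{5300}{26 \cdot 27} = - \frac{5300}{702} = \left(-5300\right) \frac{1}{702} = - \frac{2650}{351}$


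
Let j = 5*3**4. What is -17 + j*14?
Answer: 5653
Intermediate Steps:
j = 405 (j = 5*81 = 405)
-17 + j*14 = -17 + 405*14 = -17 + 5670 = 5653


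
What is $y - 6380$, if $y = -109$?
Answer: $-6489$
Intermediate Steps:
$y - 6380 = -109 - 6380 = -6489$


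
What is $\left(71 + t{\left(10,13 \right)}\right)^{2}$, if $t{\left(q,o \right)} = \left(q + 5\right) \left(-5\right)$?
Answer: $16$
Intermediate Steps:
$t{\left(q,o \right)} = -25 - 5 q$ ($t{\left(q,o \right)} = \left(5 + q\right) \left(-5\right) = -25 - 5 q$)
$\left(71 + t{\left(10,13 \right)}\right)^{2} = \left(71 - 75\right)^{2} = \left(-4\right)^{2} = 16$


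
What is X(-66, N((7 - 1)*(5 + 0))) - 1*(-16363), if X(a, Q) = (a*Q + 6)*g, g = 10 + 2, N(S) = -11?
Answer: 25147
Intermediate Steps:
g = 12
X(a, Q) = 72 + 12*Q*a (X(a, Q) = (a*Q + 6)*12 = (Q*a + 6)*12 = (6 + Q*a)*12 = 72 + 12*Q*a)
X(-66, N((7 - 1)*(5 + 0))) - 1*(-16363) = (72 + 12*(-11)*(-66)) - 1*(-16363) = (72 + 8712) + 16363 = 8784 + 16363 = 25147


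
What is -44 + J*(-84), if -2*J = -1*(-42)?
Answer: 1720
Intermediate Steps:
J = -21 (J = -(-1)*(-42)/2 = -½*42 = -21)
-44 + J*(-84) = -44 - 21*(-84) = -44 + 1764 = 1720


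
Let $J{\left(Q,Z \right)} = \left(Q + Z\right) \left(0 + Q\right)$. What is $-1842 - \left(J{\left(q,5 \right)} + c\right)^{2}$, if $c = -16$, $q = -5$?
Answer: $-2098$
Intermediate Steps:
$J{\left(Q,Z \right)} = Q \left(Q + Z\right)$ ($J{\left(Q,Z \right)} = \left(Q + Z\right) Q = Q \left(Q + Z\right)$)
$-1842 - \left(J{\left(q,5 \right)} + c\right)^{2} = -1842 - \left(- 5 \left(-5 + 5\right) - 16\right)^{2} = -1842 - \left(\left(-5\right) 0 - 16\right)^{2} = -1842 - \left(0 - 16\right)^{2} = -1842 - \left(-16\right)^{2} = -1842 - 256 = -2098$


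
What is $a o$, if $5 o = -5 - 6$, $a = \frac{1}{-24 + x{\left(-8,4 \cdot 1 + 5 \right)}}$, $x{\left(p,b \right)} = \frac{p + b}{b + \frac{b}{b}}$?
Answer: $\frac{22}{239} \approx 0.09205$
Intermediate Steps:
$x{\left(p,b \right)} = \frac{b + p}{1 + b}$ ($x{\left(p,b \right)} = \frac{b + p}{b + 1} = \frac{b + p}{1 + b}$)
$a = - \frac{10}{239}$ ($a = \frac{1}{-24 + \frac{\left(4 \cdot 1 + 5\right) - 8}{1 + \left(4 \cdot 1 + 5\right)}} = \frac{1}{-24 + \frac{\left(4 + 5\right) - 8}{1 + \left(4 + 5\right)}} = \frac{1}{-24 + \frac{9 - 8}{1 + 9}} = \frac{1}{-24 + \frac{1}{10} \cdot 1} = \frac{1}{-24 + \frac{1}{10}} = \frac{1}{- \frac{239}{10}} = - \frac{10}{239} \approx -0.041841$)
$o = - \frac{11}{5}$ ($o = \frac{-5 - 6}{5} = \frac{1}{5} \left(-11\right) = - \frac{11}{5} \approx -2.2$)
$a o = \left(- \frac{10}{239}\right) \left(- \frac{11}{5}\right) = \frac{22}{239}$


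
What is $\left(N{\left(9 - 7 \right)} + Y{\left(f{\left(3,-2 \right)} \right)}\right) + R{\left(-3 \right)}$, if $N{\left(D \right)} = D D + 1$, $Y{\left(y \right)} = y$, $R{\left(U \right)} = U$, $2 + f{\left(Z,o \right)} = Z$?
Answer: $3$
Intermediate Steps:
$f{\left(Z,o \right)} = -2 + Z$
$N{\left(D \right)} = 1 + D^{2}$ ($N{\left(D \right)} = D^{2} + 1 = 1 + D^{2}$)
$\left(N{\left(9 - 7 \right)} + Y{\left(f{\left(3,-2 \right)} \right)}\right) + R{\left(-3 \right)} = \left(\left(1 + \left(9 - 7\right)^{2}\right) + \left(-2 + 3\right)\right) - 3 = \left(\left(1 + 2^{2}\right) + 1\right) - 3 = \left(\left(1 + 4\right) + 1\right) - 3 = \left(5 + 1\right) - 3 = 6 - 3 = 3$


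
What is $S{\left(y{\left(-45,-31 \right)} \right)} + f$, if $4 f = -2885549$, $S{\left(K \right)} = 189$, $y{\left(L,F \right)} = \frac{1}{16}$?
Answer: $- \frac{2884793}{4} \approx -7.212 \cdot 10^{5}$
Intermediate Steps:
$y{\left(L,F \right)} = \frac{1}{16}$
$f = - \frac{2885549}{4}$ ($f = \frac{1}{4} \left(-2885549\right) = - \frac{2885549}{4} \approx -7.2139 \cdot 10^{5}$)
$S{\left(y{\left(-45,-31 \right)} \right)} + f = 189 - \frac{2885549}{4} = - \frac{2884793}{4}$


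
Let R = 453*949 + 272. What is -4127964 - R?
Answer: -4558133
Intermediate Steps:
R = 430169 (R = 429897 + 272 = 430169)
-4127964 - R = -4127964 - 1*430169 = -4127964 - 430169 = -4558133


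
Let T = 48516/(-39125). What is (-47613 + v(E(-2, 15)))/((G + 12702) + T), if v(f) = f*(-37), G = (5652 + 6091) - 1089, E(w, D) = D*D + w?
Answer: -273209875/114219373 ≈ -2.3920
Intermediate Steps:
E(w, D) = w + D**2 (E(w, D) = D**2 + w = w + D**2)
G = 10654 (G = 11743 - 1089 = 10654)
v(f) = -37*f
T = -48516/39125 (T = 48516*(-1/39125) = -48516/39125 ≈ -1.2400)
(-47613 + v(E(-2, 15)))/((G + 12702) + T) = (-47613 - 37*(-2 + 15**2))/((10654 + 12702) - 48516/39125) = (-47613 - 37*(-2 + 225))/(23356 - 48516/39125) = (-47613 - 37*223)/(913754984/39125) = (-47613 - 8251)*(39125/913754984) = -55864*39125/913754984 = -273209875/114219373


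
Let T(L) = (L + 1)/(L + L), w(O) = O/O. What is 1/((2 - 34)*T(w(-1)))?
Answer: -1/32 ≈ -0.031250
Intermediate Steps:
w(O) = 1
T(L) = (1 + L)/(2*L) (T(L) = (1 + L)/((2*L)) = (1 + L)*(1/(2*L)) = (1 + L)/(2*L))
1/((2 - 34)*T(w(-1))) = 1/((2 - 34)*((½)*(1 + 1)/1)) = 1/(-16*2) = 1/(-32*1) = 1/(-32) = -1/32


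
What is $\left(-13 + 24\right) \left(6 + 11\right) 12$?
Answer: $2244$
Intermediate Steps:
$\left(-13 + 24\right) \left(6 + 11\right) 12 = 11 \cdot 17 \cdot 12 = 187 \cdot 12 = 2244$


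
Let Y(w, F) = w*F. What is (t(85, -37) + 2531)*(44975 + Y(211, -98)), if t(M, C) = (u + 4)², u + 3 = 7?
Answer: 63050715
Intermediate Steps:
u = 4 (u = -3 + 7 = 4)
Y(w, F) = F*w
t(M, C) = 64 (t(M, C) = (4 + 4)² = 8² = 64)
(t(85, -37) + 2531)*(44975 + Y(211, -98)) = (64 + 2531)*(44975 - 98*211) = 2595*(44975 - 20678) = 2595*24297 = 63050715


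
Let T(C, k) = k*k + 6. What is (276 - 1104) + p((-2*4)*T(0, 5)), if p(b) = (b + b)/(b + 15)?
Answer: -192428/233 ≈ -825.87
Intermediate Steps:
T(C, k) = 6 + k**2 (T(C, k) = k**2 + 6 = 6 + k**2)
p(b) = 2*b/(15 + b) (p(b) = (2*b)/(15 + b) = 2*b/(15 + b))
(276 - 1104) + p((-2*4)*T(0, 5)) = (276 - 1104) + 2*((-2*4)*(6 + 5**2))/(15 + (-2*4)*(6 + 5**2)) = -828 + 2*(-8*(6 + 25))/(15 - 8*(6 + 25)) = -828 + 2*(-8*31)/(15 - 8*31) = -828 + 2*(-248)/(15 - 248) = -828 + 2*(-248)/(-233) = -828 + 2*(-248)*(-1/233) = -828 + 496/233 = -192428/233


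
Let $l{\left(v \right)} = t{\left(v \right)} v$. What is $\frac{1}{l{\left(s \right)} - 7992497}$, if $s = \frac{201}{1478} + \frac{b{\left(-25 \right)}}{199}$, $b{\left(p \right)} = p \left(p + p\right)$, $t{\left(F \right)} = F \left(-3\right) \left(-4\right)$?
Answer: $- \frac{21626937721}{172842546896854334} \approx -1.2513 \cdot 10^{-7}$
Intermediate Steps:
$t{\left(F \right)} = 12 F$ ($t{\left(F \right)} = - 3 F \left(-4\right) = 12 F$)
$b{\left(p \right)} = 2 p^{2}$ ($b{\left(p \right)} = p 2 p = 2 p^{2}$)
$s = \frac{1887499}{294122}$ ($s = \frac{201}{1478} + \frac{2 \left(-25\right)^{2}}{199} = 201 \cdot \frac{1}{1478} + 2 \cdot 625 \cdot \frac{1}{199} = \frac{201}{1478} + 1250 \cdot \frac{1}{199} = \frac{201}{1478} + \frac{1250}{199} = \frac{1887499}{294122} \approx 6.4174$)
$l{\left(v \right)} = 12 v^{2}$ ($l{\left(v \right)} = 12 v v = 12 v^{2}$)
$\frac{1}{l{\left(s \right)} - 7992497} = \frac{1}{12 \left(\frac{1887499}{294122}\right)^{2} - 7992497} = \frac{1}{12 \cdot \frac{3562652475001}{86507750884} - 7992497} = \frac{1}{\frac{10687957425003}{21626937721} - 7992497} = \frac{1}{- \frac{172842546896854334}{21626937721}} = - \frac{21626937721}{172842546896854334}$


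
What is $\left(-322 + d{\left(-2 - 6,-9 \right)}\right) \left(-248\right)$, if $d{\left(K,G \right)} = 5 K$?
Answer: $89776$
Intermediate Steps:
$\left(-322 + d{\left(-2 - 6,-9 \right)}\right) \left(-248\right) = \left(-322 + 5 \left(-2 - 6\right)\right) \left(-248\right) = \left(-322 + 5 \left(-8\right)\right) \left(-248\right) = \left(-322 - 40\right) \left(-248\right) = \left(-362\right) \left(-248\right) = 89776$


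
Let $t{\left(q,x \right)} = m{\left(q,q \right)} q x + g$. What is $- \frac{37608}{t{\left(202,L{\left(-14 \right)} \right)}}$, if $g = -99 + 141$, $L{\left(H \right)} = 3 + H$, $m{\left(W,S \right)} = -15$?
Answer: $- \frac{3134}{2781} \approx -1.1269$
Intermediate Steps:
$g = 42$
$t{\left(q,x \right)} = 42 - 15 q x$ ($t{\left(q,x \right)} = - 15 q x + 42 = 42 - 15 q x$)
$- \frac{37608}{t{\left(202,L{\left(-14 \right)} \right)}} = - \frac{37608}{42 - 3030 \left(3 - 14\right)} = - \frac{37608}{42 - 3030 \left(-11\right)} = - \frac{37608}{42 + 33330} = - \frac{37608}{33372} = \left(-37608\right) \frac{1}{33372} = - \frac{3134}{2781}$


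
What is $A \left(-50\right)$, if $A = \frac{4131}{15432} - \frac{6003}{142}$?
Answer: $\frac{383548725}{182612} \approx 2100.3$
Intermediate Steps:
$A = - \frac{15341949}{365224}$ ($A = 4131 \cdot \frac{1}{15432} - \frac{6003}{142} = \frac{1377}{5144} - \frac{6003}{142} = - \frac{15341949}{365224} \approx -42.007$)
$A \left(-50\right) = \left(- \frac{15341949}{365224}\right) \left(-50\right) = \frac{383548725}{182612}$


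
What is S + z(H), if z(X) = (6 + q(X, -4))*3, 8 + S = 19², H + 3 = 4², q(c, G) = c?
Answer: 410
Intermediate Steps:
H = 13 (H = -3 + 4² = -3 + 16 = 13)
S = 353 (S = -8 + 19² = -8 + 361 = 353)
z(X) = 18 + 3*X (z(X) = (6 + X)*3 = 18 + 3*X)
S + z(H) = 353 + (18 + 3*13) = 353 + (18 + 39) = 353 + 57 = 410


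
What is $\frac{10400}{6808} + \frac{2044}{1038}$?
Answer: $\frac{1544422}{441669} \approx 3.4968$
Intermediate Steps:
$\frac{10400}{6808} + \frac{2044}{1038} = 10400 \cdot \frac{1}{6808} + 2044 \cdot \frac{1}{1038} = \frac{1300}{851} + \frac{1022}{519} = \frac{1544422}{441669}$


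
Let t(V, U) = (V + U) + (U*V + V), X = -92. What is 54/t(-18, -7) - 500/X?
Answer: 11617/1909 ≈ 6.0854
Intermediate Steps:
t(V, U) = U + 2*V + U*V (t(V, U) = (U + V) + (V + U*V) = U + 2*V + U*V)
54/t(-18, -7) - 500/X = 54/(-7 + 2*(-18) - 7*(-18)) - 500/(-92) = 54/(-7 - 36 + 126) - 500*(-1/92) = 54/83 + 125/23 = 11617/1909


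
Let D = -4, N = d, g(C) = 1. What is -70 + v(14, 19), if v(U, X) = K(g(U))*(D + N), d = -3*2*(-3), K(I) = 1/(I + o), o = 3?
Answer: -133/2 ≈ -66.500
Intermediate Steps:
K(I) = 1/(3 + I) (K(I) = 1/(I + 3) = 1/(3 + I))
d = 18 (d = -6*(-3) = 18)
N = 18
v(U, X) = 7/2 (v(U, X) = (-4 + 18)/(3 + 1) = 14/4 = (¼)*14 = 7/2)
-70 + v(14, 19) = -70 + 7/2 = -133/2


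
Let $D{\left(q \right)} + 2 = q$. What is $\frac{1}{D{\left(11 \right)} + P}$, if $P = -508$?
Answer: $- \frac{1}{499} \approx -0.002004$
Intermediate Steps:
$D{\left(q \right)} = -2 + q$
$\frac{1}{D{\left(11 \right)} + P} = \frac{1}{\left(-2 + 11\right) - 508} = \frac{1}{9 - 508} = \frac{1}{-499} = - \frac{1}{499}$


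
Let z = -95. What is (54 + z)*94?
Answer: -3854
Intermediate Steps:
(54 + z)*94 = (54 - 95)*94 = -41*94 = -3854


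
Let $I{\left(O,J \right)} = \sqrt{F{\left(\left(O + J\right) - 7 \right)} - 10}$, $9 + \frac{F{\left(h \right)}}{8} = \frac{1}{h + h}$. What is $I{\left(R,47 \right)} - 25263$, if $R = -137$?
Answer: $-25263 + \frac{i \sqrt{771926}}{97} \approx -25263.0 + 9.0577 i$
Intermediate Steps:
$F{\left(h \right)} = -72 + \frac{4}{h}$ ($F{\left(h \right)} = -72 + \frac{8}{h + h} = -72 + \frac{8}{2 h} = -72 + 8 \frac{1}{2 h} = -72 + \frac{4}{h}$)
$I{\left(O,J \right)} = \sqrt{-82 + \frac{4}{-7 + J + O}}$ ($I{\left(O,J \right)} = \sqrt{\left(-72 + \frac{4}{\left(O + J\right) - 7}\right) - 10} = \sqrt{\left(-72 + \frac{4}{\left(J + O\right) - 7}\right) - 10} = \sqrt{\left(-72 + \frac{4}{-7 + J + O}\right) - 10} = \sqrt{-82 + \frac{4}{-7 + J + O}}$)
$I{\left(R,47 \right)} - 25263 = \sqrt{-82 + \frac{4}{-7 + 47 - 137}} - 25263 = \sqrt{-82 + \frac{4}{-97}} - 25263 = \sqrt{-82 + 4 \left(- \frac{1}{97}\right)} - 25263 = \sqrt{-82 - \frac{4}{97}} - 25263 = \sqrt{- \frac{7958}{97}} - 25263 = \frac{i \sqrt{771926}}{97} - 25263 = -25263 + \frac{i \sqrt{771926}}{97}$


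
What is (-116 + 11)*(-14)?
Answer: 1470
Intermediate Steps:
(-116 + 11)*(-14) = -105*(-14) = 1470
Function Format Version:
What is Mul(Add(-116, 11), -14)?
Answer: 1470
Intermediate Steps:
Mul(Add(-116, 11), -14) = Mul(-105, -14) = 1470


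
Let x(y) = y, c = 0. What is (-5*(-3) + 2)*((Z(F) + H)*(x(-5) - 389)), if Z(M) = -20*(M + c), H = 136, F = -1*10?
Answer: -2250528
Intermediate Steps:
F = -10
Z(M) = -20*M (Z(M) = -20*(M + 0) = -20*M)
(-5*(-3) + 2)*((Z(F) + H)*(x(-5) - 389)) = (-5*(-3) + 2)*((-20*(-10) + 136)*(-5 - 389)) = (15 + 2)*((200 + 136)*(-394)) = 17*(336*(-394)) = 17*(-132384) = -2250528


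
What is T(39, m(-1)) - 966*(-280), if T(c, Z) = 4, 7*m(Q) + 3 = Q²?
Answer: 270484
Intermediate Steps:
m(Q) = -3/7 + Q²/7
T(39, m(-1)) - 966*(-280) = 4 - 966*(-280) = 4 + 270480 = 270484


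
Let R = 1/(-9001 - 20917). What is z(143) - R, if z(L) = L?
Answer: 4278275/29918 ≈ 143.00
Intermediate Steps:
R = -1/29918 (R = 1/(-29918) = -1/29918 ≈ -3.3425e-5)
z(143) - R = 143 - 1*(-1/29918) = 143 + 1/29918 = 4278275/29918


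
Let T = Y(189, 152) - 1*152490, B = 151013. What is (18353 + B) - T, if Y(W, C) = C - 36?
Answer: 321740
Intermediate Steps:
Y(W, C) = -36 + C
T = -152374 (T = (-36 + 152) - 1*152490 = 116 - 152490 = -152374)
(18353 + B) - T = (18353 + 151013) - 1*(-152374) = 169366 + 152374 = 321740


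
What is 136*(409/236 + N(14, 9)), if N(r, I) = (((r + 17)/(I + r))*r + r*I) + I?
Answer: 28716774/1357 ≈ 21162.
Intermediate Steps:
N(r, I) = I + I*r + r*(17 + r)/(I + r) (N(r, I) = (((17 + r)/(I + r))*r + I*r) + I = (r*(17 + r)/(I + r) + I*r) + I = (I*r + r*(17 + r)/(I + r)) + I = I + I*r + r*(17 + r)/(I + r))
136*(409/236 + N(14, 9)) = 136*(409/236 + (9**2 + 14**2 + 17*14 + 9*14 + 9*14**2 + 14*9**2)/(9 + 14)) = 136*(409*(1/236) + (81 + 196 + 238 + 126 + 9*196 + 14*81)/23) = 136*(409/236 + (81 + 196 + 238 + 126 + 1764 + 1134)/23) = 136*(409/236 + (1/23)*3539) = 136*(409/236 + 3539/23) = 136*(844611/5428) = 28716774/1357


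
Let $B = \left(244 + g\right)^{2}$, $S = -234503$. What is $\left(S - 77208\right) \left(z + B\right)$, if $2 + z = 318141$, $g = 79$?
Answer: $-131687922748$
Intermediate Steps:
$z = 318139$ ($z = -2 + 318141 = 318139$)
$B = 104329$ ($B = \left(244 + 79\right)^{2} = 323^{2} = 104329$)
$\left(S - 77208\right) \left(z + B\right) = \left(-234503 - 77208\right) \left(318139 + 104329\right) = \left(-311711\right) 422468 = -131687922748$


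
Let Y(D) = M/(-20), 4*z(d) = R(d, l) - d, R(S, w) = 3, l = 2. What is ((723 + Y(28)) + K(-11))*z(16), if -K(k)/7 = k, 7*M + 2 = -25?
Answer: -1456351/560 ≈ -2600.6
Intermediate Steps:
M = -27/7 (M = -2/7 + (1/7)*(-25) = -2/7 - 25/7 = -27/7 ≈ -3.8571)
K(k) = -7*k
z(d) = 3/4 - d/4 (z(d) = (3 - d)/4 = 3/4 - d/4)
Y(D) = 27/140 (Y(D) = -27/7/(-20) = -27/7*(-1/20) = 27/140)
((723 + Y(28)) + K(-11))*z(16) = ((723 + 27/140) - 7*(-11))*(3/4 - 1/4*16) = (101247/140 + 77)*(3/4 - 4) = (112027/140)*(-13/4) = -1456351/560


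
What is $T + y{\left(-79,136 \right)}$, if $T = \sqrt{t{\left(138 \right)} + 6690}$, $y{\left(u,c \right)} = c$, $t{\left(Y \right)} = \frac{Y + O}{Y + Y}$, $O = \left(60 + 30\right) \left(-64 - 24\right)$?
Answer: $136 + \frac{\sqrt{14096378}}{46} \approx 217.62$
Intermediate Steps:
$O = -7920$ ($O = 90 \left(-88\right) = -7920$)
$t{\left(Y \right)} = \frac{-7920 + Y}{2 Y}$ ($t{\left(Y \right)} = \frac{Y - 7920}{Y + Y} = \frac{-7920 + Y}{2 Y}$)
$T = \frac{\sqrt{14096378}}{46}$ ($T = \sqrt{\frac{-7920 + 138}{2 \cdot 138} + 6690} = \sqrt{\frac{1}{2} \cdot \frac{1}{138} \left(-7782\right) + 6690} = \sqrt{- \frac{1297}{46} + 6690} = \sqrt{\frac{306443}{46}} = \frac{\sqrt{14096378}}{46} \approx 81.62$)
$T + y{\left(-79,136 \right)} = \frac{\sqrt{14096378}}{46} + 136 = 136 + \frac{\sqrt{14096378}}{46}$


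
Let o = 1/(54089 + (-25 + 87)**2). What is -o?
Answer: -1/57933 ≈ -1.7261e-5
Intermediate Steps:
o = 1/57933 (o = 1/(54089 + 62**2) = 1/(54089 + 3844) = 1/57933 ≈ 1.7261e-5)
-o = -1*1/57933 = -1/57933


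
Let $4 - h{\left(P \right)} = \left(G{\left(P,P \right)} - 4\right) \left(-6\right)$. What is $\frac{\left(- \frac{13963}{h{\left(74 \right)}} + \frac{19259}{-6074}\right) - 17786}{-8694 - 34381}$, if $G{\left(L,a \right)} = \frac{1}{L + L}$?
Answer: $\frac{153315918383}{386438661350} \approx 0.39674$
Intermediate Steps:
$G{\left(L,a \right)} = \frac{1}{2 L}$
$h{\left(P \right)} = -20 + \frac{3}{P}$ ($h{\left(P \right)} = 4 - \left(\frac{1}{2 P} - 4\right) \left(-6\right) = 4 - \left(-4 + \frac{1}{2 P}\right) \left(-6\right) = 4 - \left(24 - \frac{3}{P}\right) = -20 + \frac{3}{P}$)
$\frac{\left(- \frac{13963}{h{\left(74 \right)}} + \frac{19259}{-6074}\right) - 17786}{-8694 - 34381} = \frac{\left(- \frac{13963}{-20 + \frac{3}{74}} + \frac{19259}{-6074}\right) - 17786}{-8694 - 34381} = \frac{\left(- \frac{13963}{-20 + 3 \cdot \frac{1}{74}} + 19259 \left(- \frac{1}{6074}\right)\right) - 17786}{-43075} = \left(\left(- \frac{13963}{-20 + \frac{3}{74}} - \frac{19259}{6074}\right) - 17786\right) \left(- \frac{1}{43075}\right) = \left(\left(- \frac{13963}{- \frac{1477}{74}} - \frac{19259}{6074}\right) - 17786\right) \left(- \frac{1}{43075}\right) = \left(\left(\left(-13963\right) \left(- \frac{74}{1477}\right) - \frac{19259}{6074}\right) - 17786\right) \left(- \frac{1}{43075}\right) = \left(\left(\frac{1033262}{1477} - \frac{19259}{6074}\right) - 17786\right) \left(- \frac{1}{43075}\right) = \left(\frac{6247587845}{8971298} - 17786\right) \left(- \frac{1}{43075}\right) = \left(- \frac{153315918383}{8971298}\right) \left(- \frac{1}{43075}\right) = \frac{153315918383}{386438661350}$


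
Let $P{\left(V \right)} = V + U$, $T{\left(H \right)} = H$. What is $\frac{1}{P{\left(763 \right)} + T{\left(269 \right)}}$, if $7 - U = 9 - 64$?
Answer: $\frac{1}{1094} \approx 0.00091408$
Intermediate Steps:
$U = 62$ ($U = 7 - \left(9 - 64\right) = 7 - -55 = 7 + 55 = 62$)
$P{\left(V \right)} = 62 + V$ ($P{\left(V \right)} = V + 62 = 62 + V$)
$\frac{1}{P{\left(763 \right)} + T{\left(269 \right)}} = \frac{1}{\left(62 + 763\right) + 269} = \frac{1}{825 + 269} = \frac{1}{1094}$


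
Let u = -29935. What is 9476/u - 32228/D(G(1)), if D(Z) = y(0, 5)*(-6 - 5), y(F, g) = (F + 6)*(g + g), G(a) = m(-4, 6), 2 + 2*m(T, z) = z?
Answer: 47924551/987855 ≈ 48.514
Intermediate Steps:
m(T, z) = -1 + z/2
G(a) = 2 (G(a) = -1 + (1/2)*6 = -1 + 3 = 2)
y(F, g) = 2*g*(6 + F) (y(F, g) = (6 + F)*(2*g) = 2*g*(6 + F))
D(Z) = -660 (D(Z) = (2*5*(6 + 0))*(-6 - 5) = (2*5*6)*(-11) = 60*(-11) = -660)
9476/u - 32228/D(G(1)) = 9476/(-29935) - 32228/(-660) = 9476*(-1/29935) - 32228*(-1/660) = -9476/29935 + 8057/165 = 47924551/987855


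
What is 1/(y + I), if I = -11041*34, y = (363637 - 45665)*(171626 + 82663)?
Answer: 1/80856406514 ≈ 1.2368e-11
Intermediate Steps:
y = 80856781908 (y = 317972*254289 = 80856781908)
I = -375394
1/(y + I) = 1/(80856781908 - 375394) = 1/80856406514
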